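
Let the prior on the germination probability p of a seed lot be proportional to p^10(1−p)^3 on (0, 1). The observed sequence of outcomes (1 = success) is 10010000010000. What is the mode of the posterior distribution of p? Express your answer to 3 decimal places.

The prior density ∝ p^10(1−p)^3 is the kernel of Beta(11, 4).
Data: 3 successes in 14 trials (from the sequence). The binomial likelihood contributes p^3(1−p)^11, so the posterior is Beta(11+3, 4+11) = Beta(14, 15).
For Beta(a, b) with a, b > 1 the mode is (a−1)/(a+b−2) = 13/27 ≈ 0.481.

p̂_MAP = 0.481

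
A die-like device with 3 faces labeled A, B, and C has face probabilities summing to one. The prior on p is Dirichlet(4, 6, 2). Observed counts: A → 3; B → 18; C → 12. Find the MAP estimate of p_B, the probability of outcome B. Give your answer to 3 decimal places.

MAP estimate of p_B = 0.548

The posterior is Dirichlet(αᵢ + nᵢ) = Dirichlet(7, 24, 14).
For a Dirichlet(a₁,…,a_K) with all aᵢ > 1, the mode has j-th component (aⱼ − 1)/(Σaᵢ − K).
Here Σaᵢ = 45 and K = 3, so p_B = (24 − 1)/(45 − 3) = 23/42 ≈ 0.548.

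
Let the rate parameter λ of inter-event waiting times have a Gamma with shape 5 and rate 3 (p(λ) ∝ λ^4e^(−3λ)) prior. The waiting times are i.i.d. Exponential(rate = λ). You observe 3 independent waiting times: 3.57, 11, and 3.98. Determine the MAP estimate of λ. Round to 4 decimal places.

The Exponential(rate=λ) likelihood is ∝ λ^n e^(−λΣtᵢ). Here n = 3 and Σtᵢ = 3.57 + 11 + 3.98 = 18.55.
Posterior ∝ λ^4e^(−3λ) · λ^3e^(−18.55λ) = λ^7e^(−21.55λ), i.e. Gamma(8, 21.55).
Mode = (a−1)/b = 7/21.55 ≈ 0.3248.

λ̂_MAP = 0.3248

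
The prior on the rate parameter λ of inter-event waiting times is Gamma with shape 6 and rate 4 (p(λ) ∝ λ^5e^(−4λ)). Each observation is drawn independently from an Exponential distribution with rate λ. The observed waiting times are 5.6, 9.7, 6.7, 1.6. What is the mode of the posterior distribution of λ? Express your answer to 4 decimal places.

λ̂_MAP = 0.3261

The Exponential(rate=λ) likelihood is ∝ λ^n e^(−λΣtᵢ). Here n = 4 and Σtᵢ = 5.6 + 9.7 + 6.7 + 1.6 = 23.6.
Posterior ∝ λ^5e^(−4λ) · λ^4e^(−23.6λ) = λ^9e^(−27.6λ), i.e. Gamma(10, 27.6).
Mode = (a−1)/b = 9/27.6 ≈ 0.3261.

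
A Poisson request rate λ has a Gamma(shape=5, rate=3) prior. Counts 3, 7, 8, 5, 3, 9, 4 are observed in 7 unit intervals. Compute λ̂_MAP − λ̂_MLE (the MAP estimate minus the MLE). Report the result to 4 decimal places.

MAP − MLE = -1.2714

Σxᵢ = 39. Posterior is Gamma(44, 10); MAP = (44−1)/10 = 43/10 ≈ 4.30000.
MLE = x̄ = 39/7 ≈ 5.57143.
Difference = 43/10 − 39/7 = -89/70 ≈ -1.2714.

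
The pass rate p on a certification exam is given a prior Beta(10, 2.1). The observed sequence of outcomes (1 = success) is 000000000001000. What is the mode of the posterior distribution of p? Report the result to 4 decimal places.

Prior: Beta(10, 2.1).
Data: 1 success in 15 trials (from the sequence). The binomial likelihood contributes p(1−p)^14, so the posterior is Beta(10+1, 2.1+14) = Beta(11, 16.1).
For Beta(a, b) with a, b > 1 the mode is (a−1)/(a+b−2) = 10/25.1 ≈ 0.3984.

p̂_MAP = 0.3984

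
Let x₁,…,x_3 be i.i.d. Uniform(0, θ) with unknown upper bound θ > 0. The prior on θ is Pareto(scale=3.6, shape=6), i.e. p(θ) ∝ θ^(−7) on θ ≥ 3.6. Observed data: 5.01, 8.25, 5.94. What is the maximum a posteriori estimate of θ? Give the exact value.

θ̂_MAP = 8.25

The Uniform(0, θ) likelihood is θ^(−n) for θ ≥ max(xᵢ), zero otherwise. Here max(xᵢ) = 8.25.
Posterior ∝ θ^(−7) · θ^(−3) = θ^(−10) on θ ≥ max(3.6, 8.25) = 8.25.
This density is strictly decreasing in θ, so the posterior mode lies at the lower boundary of the support.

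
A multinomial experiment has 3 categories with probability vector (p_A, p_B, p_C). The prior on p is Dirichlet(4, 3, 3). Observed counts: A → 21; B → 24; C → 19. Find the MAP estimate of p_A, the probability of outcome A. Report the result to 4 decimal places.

The posterior is Dirichlet(αᵢ + nᵢ) = Dirichlet(25, 27, 22).
For a Dirichlet(a₁,…,a_K) with all aᵢ > 1, the mode has j-th component (aⱼ − 1)/(Σaᵢ − K).
Here Σaᵢ = 74 and K = 3, so p_A = (25 − 1)/(74 − 3) = 24/71 ≈ 0.3380.

MAP estimate of p_A = 0.3380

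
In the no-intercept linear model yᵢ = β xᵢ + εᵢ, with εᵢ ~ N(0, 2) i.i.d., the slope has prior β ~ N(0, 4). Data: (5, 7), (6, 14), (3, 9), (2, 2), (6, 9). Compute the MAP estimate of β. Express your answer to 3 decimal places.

β̂_MAP = 1.846

log p(β | y) = −Σ(yᵢ − βxᵢ)²/(2·2) − β²/(2·4) + const.
Setting the derivative to zero: Σxᵢ(yᵢ − βxᵢ)/2 − β/4 = 0, so β = Σxᵢyᵢ / (Σxᵢ² + σ²/τ²).
Σxᵢyᵢ = 5·7 + 6·14 + 3·9 + 2·2 + 6·9 = 204; Σxᵢ² = 110; σ²/τ² = 0.5.
β̂_MAP = 204 / (110 + 0.5) = 204/110.5 ≈ 1.846.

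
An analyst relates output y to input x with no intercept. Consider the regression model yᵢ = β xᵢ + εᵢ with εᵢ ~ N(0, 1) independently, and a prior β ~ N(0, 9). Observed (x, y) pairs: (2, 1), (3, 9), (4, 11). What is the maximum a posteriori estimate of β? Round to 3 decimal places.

log p(β | y) = −Σ(yᵢ − βxᵢ)²/(2·1) − β²/(2·9) + const.
Setting the derivative to zero: Σxᵢ(yᵢ − βxᵢ)/1 − β/9 = 0, so β = Σxᵢyᵢ / (Σxᵢ² + σ²/τ²).
Σxᵢyᵢ = 2·1 + 3·9 + 4·11 = 73; Σxᵢ² = 29; σ²/τ² = 1/9.
β̂_MAP = 73 / (29 + 1/9) = 73/(262/9) = 657/262 ≈ 2.508.

β̂_MAP = 2.508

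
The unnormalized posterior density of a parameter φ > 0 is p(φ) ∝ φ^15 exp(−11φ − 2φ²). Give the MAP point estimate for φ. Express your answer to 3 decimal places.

ℓ'(φ) = 15/φ − 11 − 4φ. Setting this to zero and multiplying by φ: 4φ² + 11φ − 15 = 0.
φ = (−11 + √(11² + 4·4·15)) / (2·4) = (−11 + √361) / 8 = (−11 + 19)/8 = 1.
ℓ''(φ) = −15/φ² − 4 < 0, confirming a maximum.

φ̂_MAP = 1.000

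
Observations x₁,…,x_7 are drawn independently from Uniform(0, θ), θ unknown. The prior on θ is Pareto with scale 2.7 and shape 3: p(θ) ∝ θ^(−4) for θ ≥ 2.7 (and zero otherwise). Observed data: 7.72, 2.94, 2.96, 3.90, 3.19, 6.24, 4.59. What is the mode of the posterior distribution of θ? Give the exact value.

θ̂_MAP = 7.72

The Uniform(0, θ) likelihood is θ^(−n) for θ ≥ max(xᵢ), zero otherwise. Here max(xᵢ) = 7.72.
Posterior ∝ θ^(−4) · θ^(−7) = θ^(−11) on θ ≥ max(2.7, 7.72) = 7.72.
This density is strictly decreasing in θ, so the posterior mode lies at the lower boundary of the support.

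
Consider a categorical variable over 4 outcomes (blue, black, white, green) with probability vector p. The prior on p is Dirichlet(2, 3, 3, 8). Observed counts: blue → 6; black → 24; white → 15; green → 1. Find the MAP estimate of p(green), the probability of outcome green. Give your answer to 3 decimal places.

The posterior is Dirichlet(αᵢ + nᵢ) = Dirichlet(8, 27, 18, 9).
For a Dirichlet(a₁,…,a_K) with all aᵢ > 1, the mode has j-th component (aⱼ − 1)/(Σaᵢ − K).
Here Σaᵢ = 62 and K = 4, so p(green) = (9 − 1)/(62 − 4) = 8/58 ≈ 0.138.

MAP estimate of p(green) = 0.138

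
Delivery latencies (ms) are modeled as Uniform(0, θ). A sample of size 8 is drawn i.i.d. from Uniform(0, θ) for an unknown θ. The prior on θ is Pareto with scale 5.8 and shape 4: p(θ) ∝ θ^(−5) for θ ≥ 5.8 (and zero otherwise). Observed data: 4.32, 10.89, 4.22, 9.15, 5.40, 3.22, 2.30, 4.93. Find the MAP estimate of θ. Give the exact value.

The Uniform(0, θ) likelihood is θ^(−n) for θ ≥ max(xᵢ), zero otherwise. Here max(xᵢ) = 10.89.
Posterior ∝ θ^(−5) · θ^(−8) = θ^(−13) on θ ≥ max(5.8, 10.89) = 10.89.
This density is strictly decreasing in θ, so the posterior mode lies at the lower boundary of the support.

θ̂_MAP = 10.89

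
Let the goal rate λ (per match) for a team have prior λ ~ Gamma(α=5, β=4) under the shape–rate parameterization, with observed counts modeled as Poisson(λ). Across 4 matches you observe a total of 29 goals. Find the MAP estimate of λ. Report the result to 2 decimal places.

Σxᵢ = 29, n = 4.
Posterior ∝ λ^4e^(−4λ) · λ^29e^(−4λ) = λ^33e^(−8λ), i.e. Gamma(shape=34, rate=8).
The mode of a Gamma(a, b) with a ≥ 1 (shape–rate) is (a−1)/b = 33/8 ≈ 4.13.

λ̂_MAP = 4.13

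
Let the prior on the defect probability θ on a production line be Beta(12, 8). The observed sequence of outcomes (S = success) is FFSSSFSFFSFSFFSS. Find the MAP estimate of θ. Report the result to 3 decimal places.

Prior: Beta(12, 8).
Data: 8 successes in 16 trials (from the sequence). The binomial likelihood contributes θ^8(1−θ)^8, so the posterior is Beta(12+8, 8+8) = Beta(20, 16).
For Beta(a, b) with a, b > 1 the mode is (a−1)/(a+b−2) = 19/34 ≈ 0.559.

θ̂_MAP = 0.559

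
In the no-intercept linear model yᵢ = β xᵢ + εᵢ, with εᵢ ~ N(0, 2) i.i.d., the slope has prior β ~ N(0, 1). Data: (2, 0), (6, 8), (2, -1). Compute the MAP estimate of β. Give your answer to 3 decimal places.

β̂_MAP = 1.000

log p(β | y) = −Σ(yᵢ − βxᵢ)²/(2·2) − β²/(2·1) + const.
Setting the derivative to zero: Σxᵢ(yᵢ − βxᵢ)/2 − β/1 = 0, so β = Σxᵢyᵢ / (Σxᵢ² + σ²/τ²).
Σxᵢyᵢ = 2·0 + 6·8 + 2·(-1) = 46; Σxᵢ² = 44; σ²/τ² = 2.
β̂_MAP = 46 / (44 + 2) = 46/46 ≈ 1.000.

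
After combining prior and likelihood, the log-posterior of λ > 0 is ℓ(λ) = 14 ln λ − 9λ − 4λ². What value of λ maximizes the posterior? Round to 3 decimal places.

ℓ'(λ) = 14/λ − 9 − 8λ. Setting this to zero and multiplying by λ: 8λ² + 9λ − 14 = 0.
λ = (−9 + √(9² + 4·8·14)) / (2·8) = (−9 + √529) / 16 = (−9 + 23)/16 = 7/8.
ℓ''(λ) = −14/λ² − 8 < 0, confirming a maximum.

λ̂_MAP = 0.875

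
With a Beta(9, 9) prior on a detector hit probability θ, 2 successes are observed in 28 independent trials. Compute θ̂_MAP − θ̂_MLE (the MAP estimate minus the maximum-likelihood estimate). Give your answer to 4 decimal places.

MAP − MLE = 0.1558

Posterior is Beta(11, 35); MAP = (11−1)/(46−2) = 10/44 ≈ 0.22727.
MLE ignores the prior: θ̂_MLE = k/n = 2/28 ≈ 0.07143.
Difference = 10/44 − 2/28 = 12/77 ≈ 0.1558.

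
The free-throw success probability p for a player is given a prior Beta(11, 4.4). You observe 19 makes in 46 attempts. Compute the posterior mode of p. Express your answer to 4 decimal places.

p̂_MAP = 0.4882

Prior: Beta(11, 4.4).
Data: 19 successes in 46 trials. The binomial likelihood contributes p^19(1−p)^27, so the posterior is Beta(11+19, 4.4+27) = Beta(30, 31.4).
For Beta(a, b) with a, b > 1 the mode is (a−1)/(a+b−2) = 29/59.4 ≈ 0.4882.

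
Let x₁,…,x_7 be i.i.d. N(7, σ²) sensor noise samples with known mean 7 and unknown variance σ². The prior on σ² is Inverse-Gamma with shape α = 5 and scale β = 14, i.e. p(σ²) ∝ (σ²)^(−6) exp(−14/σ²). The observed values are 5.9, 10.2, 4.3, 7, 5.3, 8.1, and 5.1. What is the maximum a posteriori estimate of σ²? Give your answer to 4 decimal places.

Sum of squared deviations about the known mean: SS = (5.9−7)² + (10.2−7)² + (4.3−7)² + (7−7)² + (5.3−7)² + (8.1−7)² + (5.1−7)² = 26.45.
The Normal likelihood contributes (σ²)^(−n/2) exp(−SS/(2σ²)), so the posterior is Inverse-Gamma(α + n/2, β + SS/2) = Inverse-Gamma(8.5, 27.225).
The mode of Inverse-Gamma(a, b) is b/(a+1) = 27.225/9.5 ≈ 2.8658.

σ̂²_MAP = 2.8658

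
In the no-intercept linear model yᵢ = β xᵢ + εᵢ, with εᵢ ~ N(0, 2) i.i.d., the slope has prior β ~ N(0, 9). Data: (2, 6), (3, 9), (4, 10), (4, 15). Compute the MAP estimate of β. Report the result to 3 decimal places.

log p(β | y) = −Σ(yᵢ − βxᵢ)²/(2·2) − β²/(2·9) + const.
Setting the derivative to zero: Σxᵢ(yᵢ − βxᵢ)/2 − β/9 = 0, so β = Σxᵢyᵢ / (Σxᵢ² + σ²/τ²).
Σxᵢyᵢ = 2·6 + 3·9 + 4·10 + 4·15 = 139; Σxᵢ² = 45; σ²/τ² = 2/9.
β̂_MAP = 139 / (45 + 2/9) = 139/(407/9) = 1251/407 ≈ 3.074.

β̂_MAP = 3.074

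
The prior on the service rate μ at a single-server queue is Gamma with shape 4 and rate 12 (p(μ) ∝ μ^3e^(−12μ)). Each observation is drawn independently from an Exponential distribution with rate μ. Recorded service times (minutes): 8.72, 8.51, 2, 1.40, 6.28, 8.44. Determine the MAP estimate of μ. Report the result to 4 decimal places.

μ̂_MAP = 0.1901

The Exponential(rate=μ) likelihood is ∝ μ^n e^(−μΣtᵢ). Here n = 6 and Σtᵢ = 8.72 + 8.51 + 2 + 1.40 + 6.28 + 8.44 = 35.35.
Posterior ∝ μ^3e^(−12μ) · μ^6e^(−35.35μ) = μ^9e^(−47.35μ), i.e. Gamma(10, 47.35).
Mode = (a−1)/b = 9/47.35 ≈ 0.1901.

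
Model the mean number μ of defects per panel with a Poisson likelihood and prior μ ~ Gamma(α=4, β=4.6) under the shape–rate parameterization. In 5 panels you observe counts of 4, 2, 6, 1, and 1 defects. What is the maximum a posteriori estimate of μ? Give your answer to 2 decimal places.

μ̂_MAP = 1.77

Σxᵢ = 4+2+6+1+1 = 14, with n = 5.
Posterior ∝ μ^3e^(−4.6μ) · μ^14e^(−5μ) = μ^17e^(−9.6μ), i.e. Gamma(shape=18, rate=9.6).
The mode of a Gamma(a, b) with a ≥ 1 (shape–rate) is (a−1)/b = 17/9.6 ≈ 1.77.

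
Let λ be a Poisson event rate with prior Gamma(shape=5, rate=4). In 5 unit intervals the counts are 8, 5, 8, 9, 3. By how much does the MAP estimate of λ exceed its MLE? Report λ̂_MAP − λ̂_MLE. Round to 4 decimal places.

Σxᵢ = 33. Posterior is Gamma(38, 9); MAP = (38−1)/9 = 37/9 ≈ 4.11111.
MLE = x̄ = 33/5 ≈ 6.60000.
Difference = 37/9 − 33/5 = -112/45 ≈ -2.4889.

MAP − MLE = -2.4889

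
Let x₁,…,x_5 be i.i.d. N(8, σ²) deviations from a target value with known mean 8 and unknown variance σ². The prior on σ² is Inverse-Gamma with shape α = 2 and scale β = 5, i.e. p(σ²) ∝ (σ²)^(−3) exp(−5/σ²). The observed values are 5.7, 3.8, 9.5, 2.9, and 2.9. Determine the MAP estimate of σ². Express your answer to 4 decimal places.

Sum of squared deviations about the known mean: SS = (5.7−8)² + (3.8−8)² + (9.5−8)² + (2.9−8)² + (2.9−8)² = 77.2.
The Normal likelihood contributes (σ²)^(−n/2) exp(−SS/(2σ²)), so the posterior is Inverse-Gamma(α + n/2, β + SS/2) = Inverse-Gamma(4.5, 43.6).
The mode of Inverse-Gamma(a, b) is b/(a+1) = 43.6/5.5 ≈ 7.9273.

σ̂²_MAP = 7.9273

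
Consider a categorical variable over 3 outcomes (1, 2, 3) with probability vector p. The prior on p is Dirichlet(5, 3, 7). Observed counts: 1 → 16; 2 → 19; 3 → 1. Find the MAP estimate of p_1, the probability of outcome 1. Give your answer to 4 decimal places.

The posterior is Dirichlet(αᵢ + nᵢ) = Dirichlet(21, 22, 8).
For a Dirichlet(a₁,…,a_K) with all aᵢ > 1, the mode has j-th component (aⱼ − 1)/(Σaᵢ − K).
Here Σaᵢ = 51 and K = 3, so p_1 = (21 − 1)/(51 − 3) = 20/48 ≈ 0.4167.

MAP estimate: 0.4167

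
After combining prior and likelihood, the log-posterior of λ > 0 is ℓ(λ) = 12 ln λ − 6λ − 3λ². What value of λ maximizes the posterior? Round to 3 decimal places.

λ̂_MAP = 1.000

ℓ'(λ) = 12/λ − 6 − 6λ. Setting this to zero and multiplying by λ: 6λ² + 6λ − 12 = 0.
λ = (−6 + √(6² + 4·6·12)) / (2·6) = (−6 + √324) / 12 = (−6 + 18)/12 = 1.
ℓ''(λ) = −12/λ² − 6 < 0, confirming a maximum.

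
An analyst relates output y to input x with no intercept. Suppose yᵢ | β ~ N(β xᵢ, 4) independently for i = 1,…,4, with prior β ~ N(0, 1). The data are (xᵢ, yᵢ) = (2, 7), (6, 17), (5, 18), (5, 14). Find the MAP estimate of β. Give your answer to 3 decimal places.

β̂_MAP = 2.936

log p(β | y) = −Σ(yᵢ − βxᵢ)²/(2·4) − β²/(2·1) + const.
Setting the derivative to zero: Σxᵢ(yᵢ − βxᵢ)/4 − β/1 = 0, so β = Σxᵢyᵢ / (Σxᵢ² + σ²/τ²).
Σxᵢyᵢ = 2·7 + 6·17 + 5·18 + 5·14 = 276; Σxᵢ² = 90; σ²/τ² = 4.
β̂_MAP = 276 / (90 + 4) = 276/94 ≈ 2.936.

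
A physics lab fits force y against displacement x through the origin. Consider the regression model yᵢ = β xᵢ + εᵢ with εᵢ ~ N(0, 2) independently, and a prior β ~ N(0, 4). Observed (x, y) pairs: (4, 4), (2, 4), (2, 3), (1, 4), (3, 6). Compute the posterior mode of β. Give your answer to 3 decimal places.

β̂_MAP = 1.507

log p(β | y) = −Σ(yᵢ − βxᵢ)²/(2·2) − β²/(2·4) + const.
Setting the derivative to zero: Σxᵢ(yᵢ − βxᵢ)/2 − β/4 = 0, so β = Σxᵢyᵢ / (Σxᵢ² + σ²/τ²).
Σxᵢyᵢ = 4·4 + 2·4 + 2·3 + 1·4 + 3·6 = 52; Σxᵢ² = 34; σ²/τ² = 0.5.
β̂_MAP = 52 / (34 + 0.5) = 52/34.5 ≈ 1.507.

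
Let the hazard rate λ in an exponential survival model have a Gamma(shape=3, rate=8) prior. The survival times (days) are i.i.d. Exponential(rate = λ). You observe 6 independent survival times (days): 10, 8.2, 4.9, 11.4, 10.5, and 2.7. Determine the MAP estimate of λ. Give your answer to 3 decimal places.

The Exponential(rate=λ) likelihood is ∝ λ^n e^(−λΣtᵢ). Here n = 6 and Σtᵢ = 10 + 8.2 + 4.9 + 11.4 + 10.5 + 2.7 = 47.7.
Posterior ∝ λ^2e^(−8λ) · λ^6e^(−47.7λ) = λ^8e^(−55.7λ), i.e. Gamma(9, 55.7).
Mode = (a−1)/b = 8/55.7 ≈ 0.144.

λ̂_MAP = 0.144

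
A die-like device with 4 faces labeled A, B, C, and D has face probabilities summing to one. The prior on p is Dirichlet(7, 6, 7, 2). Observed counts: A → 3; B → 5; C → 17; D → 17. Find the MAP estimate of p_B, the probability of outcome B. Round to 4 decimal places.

MAP estimate of p_B = 0.1667

The posterior is Dirichlet(αᵢ + nᵢ) = Dirichlet(10, 11, 24, 19).
For a Dirichlet(a₁,…,a_K) with all aᵢ > 1, the mode has j-th component (aⱼ − 1)/(Σaᵢ − K).
Here Σaᵢ = 64 and K = 4, so p_B = (11 − 1)/(64 − 4) = 10/60 ≈ 0.1667.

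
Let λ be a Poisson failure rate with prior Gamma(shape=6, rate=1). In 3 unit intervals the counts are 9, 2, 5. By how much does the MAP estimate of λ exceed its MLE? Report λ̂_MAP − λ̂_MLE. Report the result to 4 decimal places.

MAP − MLE = -0.0833

Σxᵢ = 16. Posterior is Gamma(22, 4); MAP = (22−1)/4 = 21/4 ≈ 5.25000.
MLE = x̄ = 16/3 ≈ 5.33333.
Difference = 21/4 − 16/3 = -1/12 ≈ -0.0833.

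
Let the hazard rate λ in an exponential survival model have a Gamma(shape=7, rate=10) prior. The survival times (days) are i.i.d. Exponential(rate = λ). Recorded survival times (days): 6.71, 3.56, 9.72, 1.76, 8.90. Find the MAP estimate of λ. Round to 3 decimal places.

The Exponential(rate=λ) likelihood is ∝ λ^n e^(−λΣtᵢ). Here n = 5 and Σtᵢ = 6.71 + 3.56 + 9.72 + 1.76 + 8.90 = 30.65.
Posterior ∝ λ^6e^(−10λ) · λ^5e^(−30.65λ) = λ^11e^(−40.65λ), i.e. Gamma(12, 40.65).
Mode = (a−1)/b = 11/40.65 ≈ 0.271.

λ̂_MAP = 0.271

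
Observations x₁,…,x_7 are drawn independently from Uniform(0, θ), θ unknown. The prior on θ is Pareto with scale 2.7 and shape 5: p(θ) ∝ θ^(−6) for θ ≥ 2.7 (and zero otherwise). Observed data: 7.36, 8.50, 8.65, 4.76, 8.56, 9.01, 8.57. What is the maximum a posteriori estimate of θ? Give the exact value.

θ̂_MAP = 9.01

The Uniform(0, θ) likelihood is θ^(−n) for θ ≥ max(xᵢ), zero otherwise. Here max(xᵢ) = 9.01.
Posterior ∝ θ^(−6) · θ^(−7) = θ^(−13) on θ ≥ max(2.7, 9.01) = 9.01.
This density is strictly decreasing in θ, so the posterior mode lies at the lower boundary of the support.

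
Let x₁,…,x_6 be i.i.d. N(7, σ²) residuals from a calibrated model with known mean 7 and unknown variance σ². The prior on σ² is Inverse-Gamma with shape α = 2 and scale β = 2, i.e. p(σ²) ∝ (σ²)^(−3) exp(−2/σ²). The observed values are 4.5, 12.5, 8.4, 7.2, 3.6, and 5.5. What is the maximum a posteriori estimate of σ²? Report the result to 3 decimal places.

Sum of squared deviations about the known mean: SS = (4.5−7)² + (12.5−7)² + (8.4−7)² + (7.2−7)² + (3.6−7)² + (5.5−7)² = 52.31.
The Normal likelihood contributes (σ²)^(−n/2) exp(−SS/(2σ²)), so the posterior is Inverse-Gamma(α + n/2, β + SS/2) = Inverse-Gamma(5, 28.155).
The mode of Inverse-Gamma(a, b) is b/(a+1) = 28.155/6 ≈ 4.693.

σ̂²_MAP = 4.693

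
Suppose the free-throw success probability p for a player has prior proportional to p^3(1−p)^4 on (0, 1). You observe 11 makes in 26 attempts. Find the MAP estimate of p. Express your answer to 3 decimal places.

p̂_MAP = 0.424

The prior density ∝ p^3(1−p)^4 is the kernel of Beta(4, 5).
Data: 11 successes in 26 trials. The binomial likelihood contributes p^11(1−p)^15, so the posterior is Beta(4+11, 5+15) = Beta(15, 20).
For Beta(a, b) with a, b > 1 the mode is (a−1)/(a+b−2) = 14/33 ≈ 0.424.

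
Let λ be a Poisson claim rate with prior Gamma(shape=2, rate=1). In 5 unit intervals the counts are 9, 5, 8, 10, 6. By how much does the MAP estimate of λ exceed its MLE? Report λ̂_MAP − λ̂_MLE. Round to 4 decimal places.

MAP − MLE = -1.1000

Σxᵢ = 38. Posterior is Gamma(40, 6); MAP = (40−1)/6 = 39/6 ≈ 6.50000.
MLE = x̄ = 38/5 ≈ 7.60000.
Difference = 39/6 − 38/5 = -11/10 ≈ -1.1000.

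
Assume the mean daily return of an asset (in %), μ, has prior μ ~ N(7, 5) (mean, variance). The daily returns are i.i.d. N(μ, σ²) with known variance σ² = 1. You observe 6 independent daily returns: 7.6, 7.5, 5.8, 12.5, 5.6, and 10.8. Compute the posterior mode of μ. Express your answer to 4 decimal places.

μ̂_MAP = 8.2581

n = 6; x̄ = (7.6 + 7.5 + 5.8 + 12.5 + 5.6 + 10.8)/6 = 49.8/6 = 8.3.
For a Normal prior and Normal likelihood with known variance, the posterior is Normal; its mode equals its mean, the precision-weighted average.
Prior precision 1/σ₀² = 1/5 = 0.2; data precision n/σ² = 6/1 = 6.
μ̂ = (0.2·7 + 6·8.3) / (0.2 + 6) = 51.2/6.2 = 256/31 ≈ 8.2581.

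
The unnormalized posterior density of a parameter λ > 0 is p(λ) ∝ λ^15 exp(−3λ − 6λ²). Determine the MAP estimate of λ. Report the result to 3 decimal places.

λ̂_MAP = 1.000

ℓ'(λ) = 15/λ − 3 − 12λ. Setting this to zero and multiplying by λ: 12λ² + 3λ − 15 = 0.
λ = (−3 + √(3² + 4·12·15)) / (2·12) = (−3 + √729) / 24 = (−3 + 27)/24 = 1.
ℓ''(λ) = −15/λ² − 12 < 0, confirming a maximum.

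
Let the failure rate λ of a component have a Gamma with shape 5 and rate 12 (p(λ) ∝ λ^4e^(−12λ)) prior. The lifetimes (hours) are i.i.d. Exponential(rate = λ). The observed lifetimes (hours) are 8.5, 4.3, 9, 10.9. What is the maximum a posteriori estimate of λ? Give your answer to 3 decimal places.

λ̂_MAP = 0.179

The Exponential(rate=λ) likelihood is ∝ λ^n e^(−λΣtᵢ). Here n = 4 and Σtᵢ = 8.5 + 4.3 + 9 + 10.9 = 32.7.
Posterior ∝ λ^4e^(−12λ) · λ^4e^(−32.7λ) = λ^8e^(−44.7λ), i.e. Gamma(9, 44.7).
Mode = (a−1)/b = 8/44.7 ≈ 0.179.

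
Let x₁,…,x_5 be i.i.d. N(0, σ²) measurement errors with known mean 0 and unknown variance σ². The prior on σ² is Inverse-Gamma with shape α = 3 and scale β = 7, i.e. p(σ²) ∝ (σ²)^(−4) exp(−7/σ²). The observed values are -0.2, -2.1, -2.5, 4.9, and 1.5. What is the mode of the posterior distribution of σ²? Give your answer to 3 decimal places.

σ̂²_MAP = 3.920

Sum of squared deviations about the known mean: SS = (-0.2−0)² + (-2.1−0)² + (-2.5−0)² + (4.9−0)² + (1.5−0)² = 36.96.
The Normal likelihood contributes (σ²)^(−n/2) exp(−SS/(2σ²)), so the posterior is Inverse-Gamma(α + n/2, β + SS/2) = Inverse-Gamma(5.5, 25.48).
The mode of Inverse-Gamma(a, b) is b/(a+1) = 25.48/6.5 ≈ 3.920.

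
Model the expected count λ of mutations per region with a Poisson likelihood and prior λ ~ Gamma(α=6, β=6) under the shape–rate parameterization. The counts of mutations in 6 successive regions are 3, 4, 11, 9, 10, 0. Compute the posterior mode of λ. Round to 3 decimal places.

Σxᵢ = 3+4+11+9+10+0 = 37, with n = 6.
Posterior ∝ λ^5e^(−6λ) · λ^37e^(−6λ) = λ^42e^(−12λ), i.e. Gamma(shape=43, rate=12).
The mode of a Gamma(a, b) with a ≥ 1 (shape–rate) is (a−1)/b = 42/12 ≈ 3.500.

λ̂_MAP = 3.500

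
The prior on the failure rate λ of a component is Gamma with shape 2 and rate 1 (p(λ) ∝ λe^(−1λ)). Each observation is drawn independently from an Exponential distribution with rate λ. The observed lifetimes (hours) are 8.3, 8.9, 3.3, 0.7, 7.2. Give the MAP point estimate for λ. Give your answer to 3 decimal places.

The Exponential(rate=λ) likelihood is ∝ λ^n e^(−λΣtᵢ). Here n = 5 and Σtᵢ = 8.3 + 8.9 + 3.3 + 0.7 + 7.2 = 28.4.
Posterior ∝ λe^(−1λ) · λ^5e^(−28.4λ) = λ^6e^(−29.4λ), i.e. Gamma(7, 29.4).
Mode = (a−1)/b = 6/29.4 ≈ 0.204.

λ̂_MAP = 0.204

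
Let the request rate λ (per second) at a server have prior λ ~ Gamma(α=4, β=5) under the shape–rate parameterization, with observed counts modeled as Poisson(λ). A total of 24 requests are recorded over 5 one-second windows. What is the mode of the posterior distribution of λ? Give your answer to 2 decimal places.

λ̂_MAP = 2.70

Σxᵢ = 24, n = 5.
Posterior ∝ λ^3e^(−5λ) · λ^24e^(−5λ) = λ^27e^(−10λ), i.e. Gamma(shape=28, rate=10).
The mode of a Gamma(a, b) with a ≥ 1 (shape–rate) is (a−1)/b = 27/10 ≈ 2.70.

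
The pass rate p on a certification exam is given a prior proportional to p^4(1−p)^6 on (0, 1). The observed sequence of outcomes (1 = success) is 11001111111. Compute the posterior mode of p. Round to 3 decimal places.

The prior density ∝ p^4(1−p)^6 is the kernel of Beta(5, 7).
Data: 9 successes in 11 trials (from the sequence). The binomial likelihood contributes p^9(1−p)^2, so the posterior is Beta(5+9, 7+2) = Beta(14, 9).
For Beta(a, b) with a, b > 1 the mode is (a−1)/(a+b−2) = 13/21 ≈ 0.619.

p̂_MAP = 0.619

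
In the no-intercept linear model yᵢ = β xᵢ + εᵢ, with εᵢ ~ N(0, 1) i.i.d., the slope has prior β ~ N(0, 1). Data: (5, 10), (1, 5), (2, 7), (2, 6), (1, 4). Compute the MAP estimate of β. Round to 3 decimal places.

log p(β | y) = −Σ(yᵢ − βxᵢ)²/(2·1) − β²/(2·1) + const.
Setting the derivative to zero: Σxᵢ(yᵢ − βxᵢ)/1 − β/1 = 0, so β = Σxᵢyᵢ / (Σxᵢ² + σ²/τ²).
Σxᵢyᵢ = 5·10 + 1·5 + 2·7 + 2·6 + 1·4 = 85; Σxᵢ² = 35; σ²/τ² = 1.
β̂_MAP = 85 / (35 + 1) = 85/36 ≈ 2.361.

β̂_MAP = 2.361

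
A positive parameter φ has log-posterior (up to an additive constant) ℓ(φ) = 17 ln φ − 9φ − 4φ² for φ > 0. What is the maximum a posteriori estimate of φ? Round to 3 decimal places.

φ̂_MAP = 1.000

ℓ'(φ) = 17/φ − 9 − 8φ. Setting this to zero and multiplying by φ: 8φ² + 9φ − 17 = 0.
φ = (−9 + √(9² + 4·8·17)) / (2·8) = (−9 + √625) / 16 = (−9 + 25)/16 = 1.
ℓ''(φ) = −17/φ² − 8 < 0, confirming a maximum.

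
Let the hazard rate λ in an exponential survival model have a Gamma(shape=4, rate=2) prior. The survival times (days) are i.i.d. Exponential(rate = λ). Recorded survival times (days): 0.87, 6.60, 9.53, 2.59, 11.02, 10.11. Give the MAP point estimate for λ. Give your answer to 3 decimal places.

The Exponential(rate=λ) likelihood is ∝ λ^n e^(−λΣtᵢ). Here n = 6 and Σtᵢ = 0.87 + 6.60 + 9.53 + 2.59 + 11.02 + 10.11 = 40.72.
Posterior ∝ λ^3e^(−2λ) · λ^6e^(−40.72λ) = λ^9e^(−42.72λ), i.e. Gamma(10, 42.72).
Mode = (a−1)/b = 9/42.72 ≈ 0.211.

λ̂_MAP = 0.211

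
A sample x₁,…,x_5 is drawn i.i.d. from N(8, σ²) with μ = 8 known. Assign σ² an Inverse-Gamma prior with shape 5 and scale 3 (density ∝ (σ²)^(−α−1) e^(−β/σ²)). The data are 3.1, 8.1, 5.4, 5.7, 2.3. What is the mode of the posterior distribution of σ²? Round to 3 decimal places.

σ̂²_MAP = 4.386

Sum of squared deviations about the known mean: SS = (3.1−8)² + (8.1−8)² + (5.4−8)² + (5.7−8)² + (2.3−8)² = 68.56.
The Normal likelihood contributes (σ²)^(−n/2) exp(−SS/(2σ²)), so the posterior is Inverse-Gamma(α + n/2, β + SS/2) = Inverse-Gamma(7.5, 37.28).
The mode of Inverse-Gamma(a, b) is b/(a+1) = 37.28/8.5 ≈ 4.386.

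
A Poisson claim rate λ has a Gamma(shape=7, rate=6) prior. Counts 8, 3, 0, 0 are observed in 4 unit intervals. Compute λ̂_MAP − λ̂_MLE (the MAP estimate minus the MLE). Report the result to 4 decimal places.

MAP − MLE = -1.0500

Σxᵢ = 11. Posterior is Gamma(18, 10); MAP = (18−1)/10 = 17/10 ≈ 1.70000.
MLE = x̄ = 11/4 ≈ 2.75000.
Difference = 17/10 − 11/4 = -21/20 ≈ -1.0500.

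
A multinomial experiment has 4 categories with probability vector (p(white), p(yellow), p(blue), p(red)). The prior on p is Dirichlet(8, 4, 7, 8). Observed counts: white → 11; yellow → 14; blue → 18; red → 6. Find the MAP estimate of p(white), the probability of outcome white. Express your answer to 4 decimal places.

MAP estimate of p(white) = 0.2500

The posterior is Dirichlet(αᵢ + nᵢ) = Dirichlet(19, 18, 25, 14).
For a Dirichlet(a₁,…,a_K) with all aᵢ > 1, the mode has j-th component (aⱼ − 1)/(Σaᵢ − K).
Here Σaᵢ = 76 and K = 4, so p(white) = (19 − 1)/(76 − 4) = 18/72 ≈ 0.2500.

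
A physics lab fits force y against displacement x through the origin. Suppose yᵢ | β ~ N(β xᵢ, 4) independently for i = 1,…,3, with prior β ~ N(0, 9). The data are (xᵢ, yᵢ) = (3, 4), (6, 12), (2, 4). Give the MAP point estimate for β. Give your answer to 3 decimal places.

β̂_MAP = 1.861

log p(β | y) = −Σ(yᵢ − βxᵢ)²/(2·4) − β²/(2·9) + const.
Setting the derivative to zero: Σxᵢ(yᵢ − βxᵢ)/4 − β/9 = 0, so β = Σxᵢyᵢ / (Σxᵢ² + σ²/τ²).
Σxᵢyᵢ = 3·4 + 6·12 + 2·4 = 92; Σxᵢ² = 49; σ²/τ² = 4/9.
β̂_MAP = 92 / (49 + 4/9) = 92/(445/9) = 828/445 ≈ 1.861.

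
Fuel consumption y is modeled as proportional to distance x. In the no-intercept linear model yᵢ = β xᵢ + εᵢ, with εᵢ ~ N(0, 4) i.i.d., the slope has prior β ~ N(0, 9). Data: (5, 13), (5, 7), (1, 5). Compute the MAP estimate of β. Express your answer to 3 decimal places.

β̂_MAP = 2.041

log p(β | y) = −Σ(yᵢ − βxᵢ)²/(2·4) − β²/(2·9) + const.
Setting the derivative to zero: Σxᵢ(yᵢ − βxᵢ)/4 − β/9 = 0, so β = Σxᵢyᵢ / (Σxᵢ² + σ²/τ²).
Σxᵢyᵢ = 5·13 + 5·7 + 1·5 = 105; Σxᵢ² = 51; σ²/τ² = 4/9.
β̂_MAP = 105 / (51 + 4/9) = 105/(463/9) = 945/463 ≈ 2.041.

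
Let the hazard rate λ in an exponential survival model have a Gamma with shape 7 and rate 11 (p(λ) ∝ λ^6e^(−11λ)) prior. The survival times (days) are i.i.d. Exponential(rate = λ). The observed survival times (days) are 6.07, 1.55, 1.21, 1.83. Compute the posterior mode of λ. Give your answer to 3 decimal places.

The Exponential(rate=λ) likelihood is ∝ λ^n e^(−λΣtᵢ). Here n = 4 and Σtᵢ = 6.07 + 1.55 + 1.21 + 1.83 = 10.66.
Posterior ∝ λ^6e^(−11λ) · λ^4e^(−10.66λ) = λ^10e^(−21.66λ), i.e. Gamma(11, 21.66).
Mode = (a−1)/b = 10/21.66 ≈ 0.462.

λ̂_MAP = 0.462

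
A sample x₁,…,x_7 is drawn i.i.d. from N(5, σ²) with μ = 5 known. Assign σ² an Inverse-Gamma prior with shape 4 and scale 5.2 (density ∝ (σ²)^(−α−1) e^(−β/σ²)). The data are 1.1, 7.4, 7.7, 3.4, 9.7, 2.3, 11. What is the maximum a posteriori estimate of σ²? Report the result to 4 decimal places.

σ̂²_MAP = 6.2706

Sum of squared deviations about the known mean: SS = (1.1−5)² + (7.4−5)² + (7.7−5)² + (3.4−5)² + (9.7−5)² + (2.3−5)² + (11−5)² = 96.2.
The Normal likelihood contributes (σ²)^(−n/2) exp(−SS/(2σ²)), so the posterior is Inverse-Gamma(α + n/2, β + SS/2) = Inverse-Gamma(7.5, 53.3).
The mode of Inverse-Gamma(a, b) is b/(a+1) = 53.3/8.5 ≈ 6.2706.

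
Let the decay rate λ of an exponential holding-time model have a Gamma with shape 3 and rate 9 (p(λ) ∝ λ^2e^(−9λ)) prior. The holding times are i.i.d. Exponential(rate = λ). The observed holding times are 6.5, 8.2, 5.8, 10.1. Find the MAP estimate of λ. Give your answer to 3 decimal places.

The Exponential(rate=λ) likelihood is ∝ λ^n e^(−λΣtᵢ). Here n = 4 and Σtᵢ = 6.5 + 8.2 + 5.8 + 10.1 = 30.6.
Posterior ∝ λ^2e^(−9λ) · λ^4e^(−30.6λ) = λ^6e^(−39.6λ), i.e. Gamma(7, 39.6).
Mode = (a−1)/b = 6/39.6 ≈ 0.152.

λ̂_MAP = 0.152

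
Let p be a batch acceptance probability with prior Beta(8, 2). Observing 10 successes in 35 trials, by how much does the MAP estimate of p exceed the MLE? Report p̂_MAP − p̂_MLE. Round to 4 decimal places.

Posterior is Beta(18, 27); MAP = (18−1)/(45−2) = 17/43 ≈ 0.39535.
MLE ignores the prior: p̂_MLE = k/n = 10/35 ≈ 0.28571.
Difference = 17/43 − 10/35 = 33/301 ≈ 0.1096.

MAP − MLE = 0.1096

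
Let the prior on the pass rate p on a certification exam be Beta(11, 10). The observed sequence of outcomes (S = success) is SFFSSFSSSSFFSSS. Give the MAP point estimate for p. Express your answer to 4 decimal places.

Prior: Beta(11, 10).
Data: 10 successes in 15 trials (from the sequence). The binomial likelihood contributes p^10(1−p)^5, so the posterior is Beta(11+10, 10+5) = Beta(21, 15).
For Beta(a, b) with a, b > 1 the mode is (a−1)/(a+b−2) = 20/34 ≈ 0.5882.

p̂_MAP = 0.5882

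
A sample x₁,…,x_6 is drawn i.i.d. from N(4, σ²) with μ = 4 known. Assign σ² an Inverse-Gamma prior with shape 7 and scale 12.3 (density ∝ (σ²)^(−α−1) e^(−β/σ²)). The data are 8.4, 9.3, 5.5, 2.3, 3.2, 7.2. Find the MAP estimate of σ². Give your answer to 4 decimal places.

σ̂²_MAP = 4.0032

Sum of squared deviations about the known mean: SS = (8.4−4)² + (9.3−4)² + (5.5−4)² + (2.3−4)² + (3.2−4)² + (7.2−4)² = 63.47.
The Normal likelihood contributes (σ²)^(−n/2) exp(−SS/(2σ²)), so the posterior is Inverse-Gamma(α + n/2, β + SS/2) = Inverse-Gamma(10, 44.035).
The mode of Inverse-Gamma(a, b) is b/(a+1) = 44.035/11 ≈ 4.0032.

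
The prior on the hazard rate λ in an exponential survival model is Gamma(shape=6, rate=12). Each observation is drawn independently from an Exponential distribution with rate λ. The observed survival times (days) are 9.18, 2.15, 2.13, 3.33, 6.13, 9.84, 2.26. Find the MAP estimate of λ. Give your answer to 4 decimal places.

λ̂_MAP = 0.2552

The Exponential(rate=λ) likelihood is ∝ λ^n e^(−λΣtᵢ). Here n = 7 and Σtᵢ = 9.18 + 2.15 + 2.13 + 3.33 + 6.13 + 9.84 + 2.26 = 35.02.
Posterior ∝ λ^5e^(−12λ) · λ^7e^(−35.02λ) = λ^12e^(−47.02λ), i.e. Gamma(13, 47.02).
Mode = (a−1)/b = 12/47.02 ≈ 0.2552.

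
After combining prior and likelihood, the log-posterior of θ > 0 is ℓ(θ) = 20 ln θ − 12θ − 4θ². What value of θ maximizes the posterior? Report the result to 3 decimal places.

ℓ'(θ) = 20/θ − 12 − 8θ. Setting this to zero and multiplying by θ: 8θ² + 12θ − 20 = 0.
θ = (−12 + √(12² + 4·8·20)) / (2·8) = (−12 + √784) / 16 = (−12 + 28)/16 = 1.
ℓ''(θ) = −20/θ² − 8 < 0, confirming a maximum.

θ̂_MAP = 1.000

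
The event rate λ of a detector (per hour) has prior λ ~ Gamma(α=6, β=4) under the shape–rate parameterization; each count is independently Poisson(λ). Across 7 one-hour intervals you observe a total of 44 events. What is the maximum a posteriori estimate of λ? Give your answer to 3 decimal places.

Σxᵢ = 44, n = 7.
Posterior ∝ λ^5e^(−4λ) · λ^44e^(−7λ) = λ^49e^(−11λ), i.e. Gamma(shape=50, rate=11).
The mode of a Gamma(a, b) with a ≥ 1 (shape–rate) is (a−1)/b = 49/11 ≈ 4.455.

λ̂_MAP = 4.455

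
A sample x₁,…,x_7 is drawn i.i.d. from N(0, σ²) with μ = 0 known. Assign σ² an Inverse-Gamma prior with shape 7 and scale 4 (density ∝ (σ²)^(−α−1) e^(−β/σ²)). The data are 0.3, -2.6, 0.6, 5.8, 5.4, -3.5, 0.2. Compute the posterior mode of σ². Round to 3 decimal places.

σ̂²_MAP = 3.926

Sum of squared deviations about the known mean: SS = (0.3−0)² + (-2.6−0)² + (0.6−0)² + (5.8−0)² + (5.4−0)² + (-3.5−0)² + (0.2−0)² = 82.3.
The Normal likelihood contributes (σ²)^(−n/2) exp(−SS/(2σ²)), so the posterior is Inverse-Gamma(α + n/2, β + SS/2) = Inverse-Gamma(10.5, 45.15).
The mode of Inverse-Gamma(a, b) is b/(a+1) = 45.15/11.5 ≈ 3.926.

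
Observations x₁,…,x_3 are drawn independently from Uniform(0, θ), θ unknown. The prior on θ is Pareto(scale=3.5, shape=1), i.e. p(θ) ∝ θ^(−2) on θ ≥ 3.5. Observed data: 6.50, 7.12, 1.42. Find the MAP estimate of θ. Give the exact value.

θ̂_MAP = 7.12

The Uniform(0, θ) likelihood is θ^(−n) for θ ≥ max(xᵢ), zero otherwise. Here max(xᵢ) = 7.12.
Posterior ∝ θ^(−2) · θ^(−3) = θ^(−5) on θ ≥ max(3.5, 7.12) = 7.12.
This density is strictly decreasing in θ, so the posterior mode lies at the lower boundary of the support.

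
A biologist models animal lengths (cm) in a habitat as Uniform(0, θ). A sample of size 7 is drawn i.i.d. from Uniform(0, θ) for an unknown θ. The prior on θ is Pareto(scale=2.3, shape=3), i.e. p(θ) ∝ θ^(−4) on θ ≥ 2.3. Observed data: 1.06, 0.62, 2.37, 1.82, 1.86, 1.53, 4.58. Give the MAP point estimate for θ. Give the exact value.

The Uniform(0, θ) likelihood is θ^(−n) for θ ≥ max(xᵢ), zero otherwise. Here max(xᵢ) = 4.58.
Posterior ∝ θ^(−4) · θ^(−7) = θ^(−11) on θ ≥ max(2.3, 4.58) = 4.58.
This density is strictly decreasing in θ, so the posterior mode lies at the lower boundary of the support.

θ̂_MAP = 4.58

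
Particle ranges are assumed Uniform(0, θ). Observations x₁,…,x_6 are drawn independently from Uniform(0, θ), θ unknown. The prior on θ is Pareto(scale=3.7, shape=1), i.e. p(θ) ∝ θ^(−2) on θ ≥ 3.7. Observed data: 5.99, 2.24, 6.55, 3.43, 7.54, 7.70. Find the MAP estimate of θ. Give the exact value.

The Uniform(0, θ) likelihood is θ^(−n) for θ ≥ max(xᵢ), zero otherwise. Here max(xᵢ) = 7.70.
Posterior ∝ θ^(−2) · θ^(−6) = θ^(−8) on θ ≥ max(3.7, 7.70) = 7.70.
This density is strictly decreasing in θ, so the posterior mode lies at the lower boundary of the support.

θ̂_MAP = 7.70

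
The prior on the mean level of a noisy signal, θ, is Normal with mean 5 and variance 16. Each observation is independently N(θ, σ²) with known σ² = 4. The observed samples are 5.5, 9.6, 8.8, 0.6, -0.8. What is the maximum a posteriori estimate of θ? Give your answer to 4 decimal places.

n = 5; x̄ = (5.5 + 9.6 + 8.8 + 0.6 + (-0.8))/5 = 23.7/5 = 4.74.
For a Normal prior and Normal likelihood with known variance, the posterior is Normal; its mode equals its mean, the precision-weighted average.
Prior precision 1/σ₀² = 1/16 = 0.0625; data precision n/σ² = 5/4 = 1.25.
θ̂ = (0.0625·5 + 1.25·4.74) / (0.0625 + 1.25) = 6.2375/1.3125 = 499/105 ≈ 4.7524.

θ̂_MAP = 4.7524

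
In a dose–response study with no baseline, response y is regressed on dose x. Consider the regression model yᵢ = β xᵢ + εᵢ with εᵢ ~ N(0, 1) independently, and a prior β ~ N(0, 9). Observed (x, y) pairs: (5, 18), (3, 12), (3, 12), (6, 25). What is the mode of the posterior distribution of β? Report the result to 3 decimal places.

log p(β | y) = −Σ(yᵢ − βxᵢ)²/(2·1) − β²/(2·9) + const.
Setting the derivative to zero: Σxᵢ(yᵢ − βxᵢ)/1 − β/9 = 0, so β = Σxᵢyᵢ / (Σxᵢ² + σ²/τ²).
Σxᵢyᵢ = 5·18 + 3·12 + 3·12 + 6·25 = 312; Σxᵢ² = 79; σ²/τ² = 1/9.
β̂_MAP = 312 / (79 + 1/9) = 312/(712/9) = 351/89 ≈ 3.944.

β̂_MAP = 3.944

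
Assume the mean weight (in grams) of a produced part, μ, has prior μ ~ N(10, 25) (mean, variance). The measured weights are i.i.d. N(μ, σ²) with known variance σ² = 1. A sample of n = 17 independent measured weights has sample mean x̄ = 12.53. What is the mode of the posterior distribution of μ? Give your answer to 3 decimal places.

n = 17, x̄ = 12.53.
For a Normal prior and Normal likelihood with known variance, the posterior is Normal; its mode equals its mean, the precision-weighted average.
Prior precision 1/σ₀² = 1/25 = 0.04; data precision n/σ² = 17/1 = 17.
μ̂ = (0.04·10 + 17·12.53) / (0.04 + 17) = 213.41/17.04 = 21341/1704 ≈ 12.524.

μ̂_MAP = 12.524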